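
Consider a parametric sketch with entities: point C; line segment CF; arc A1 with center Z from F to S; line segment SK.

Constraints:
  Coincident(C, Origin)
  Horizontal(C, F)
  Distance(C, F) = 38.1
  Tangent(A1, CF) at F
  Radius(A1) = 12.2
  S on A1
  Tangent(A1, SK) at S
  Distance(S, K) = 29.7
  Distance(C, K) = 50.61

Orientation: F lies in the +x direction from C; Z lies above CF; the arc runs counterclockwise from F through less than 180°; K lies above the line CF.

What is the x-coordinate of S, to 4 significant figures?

47.22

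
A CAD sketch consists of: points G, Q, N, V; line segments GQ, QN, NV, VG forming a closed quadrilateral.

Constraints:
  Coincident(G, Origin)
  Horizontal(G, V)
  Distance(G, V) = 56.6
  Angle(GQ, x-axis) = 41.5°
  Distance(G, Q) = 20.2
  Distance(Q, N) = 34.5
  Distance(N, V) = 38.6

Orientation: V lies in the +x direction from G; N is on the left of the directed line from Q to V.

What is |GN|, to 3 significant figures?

54.7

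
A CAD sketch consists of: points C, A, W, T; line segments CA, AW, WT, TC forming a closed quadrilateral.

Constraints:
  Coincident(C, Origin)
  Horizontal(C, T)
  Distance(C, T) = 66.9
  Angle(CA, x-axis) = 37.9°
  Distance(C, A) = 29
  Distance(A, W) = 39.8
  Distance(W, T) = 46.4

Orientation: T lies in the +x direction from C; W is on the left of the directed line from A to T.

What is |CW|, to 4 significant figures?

68.77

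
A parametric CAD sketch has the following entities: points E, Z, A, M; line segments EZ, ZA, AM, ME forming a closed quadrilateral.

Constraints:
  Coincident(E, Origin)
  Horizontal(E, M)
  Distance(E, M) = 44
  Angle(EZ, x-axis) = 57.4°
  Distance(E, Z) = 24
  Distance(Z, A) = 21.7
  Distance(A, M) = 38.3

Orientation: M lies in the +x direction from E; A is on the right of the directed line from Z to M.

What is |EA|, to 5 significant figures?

5.7059

Checks: EZ at 57.40° ✓; |ZA| = 21.70 ✓; |AM| = 38.30 ✓.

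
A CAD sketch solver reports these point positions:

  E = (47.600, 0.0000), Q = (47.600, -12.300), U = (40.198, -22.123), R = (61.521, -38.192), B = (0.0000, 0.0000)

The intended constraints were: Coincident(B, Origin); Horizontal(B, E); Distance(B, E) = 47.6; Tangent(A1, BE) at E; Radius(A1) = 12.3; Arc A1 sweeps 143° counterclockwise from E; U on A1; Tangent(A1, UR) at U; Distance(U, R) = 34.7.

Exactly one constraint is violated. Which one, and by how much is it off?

Distance(U, R) = 34.7 — off by 8.00.

B = (0.00, 0.00) ✓; B.y = 0.00, E.y = 0.00 ✓; |BE| = 47.60 ✓; ∠(QE, EB) = 90.00° ✓; |QE| = 12.30 ✓; bearing(Q→U) − bearing(Q→E) = 143.0° ✓; |QU| = 12.30 ✓; ∠(QU, UR) = 90.00° ✓; |UR| = 26.70 ✗.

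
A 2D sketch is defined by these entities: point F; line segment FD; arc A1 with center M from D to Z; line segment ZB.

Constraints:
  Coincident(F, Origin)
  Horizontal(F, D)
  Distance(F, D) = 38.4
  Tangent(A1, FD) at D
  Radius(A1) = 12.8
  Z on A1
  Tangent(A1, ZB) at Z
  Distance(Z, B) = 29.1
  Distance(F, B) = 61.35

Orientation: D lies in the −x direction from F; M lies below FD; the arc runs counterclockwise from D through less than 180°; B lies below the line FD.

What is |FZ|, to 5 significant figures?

53.272

F is at the origin; FD is horizontal with |FD| = 38.4 and D on the −x side, so D = (-38.400, 0.0000). Tangency of A1 to FD means the radius MD is perpendicular to FD, so M = D + (0, -12.8) = (-38.400, -12.800). Since MZ ⟂ ZB (tangency), |MB| = √(12.8² + 29.1²) = 31.791 regardless of where Z sits on A1. So B lies on both circle(F, 61.35) and circle(M, 31.791); the below-FD intersection is B = (-42.403, -44.338). Z is the foot of the tangent from B: Z = (-50.672, -16.437).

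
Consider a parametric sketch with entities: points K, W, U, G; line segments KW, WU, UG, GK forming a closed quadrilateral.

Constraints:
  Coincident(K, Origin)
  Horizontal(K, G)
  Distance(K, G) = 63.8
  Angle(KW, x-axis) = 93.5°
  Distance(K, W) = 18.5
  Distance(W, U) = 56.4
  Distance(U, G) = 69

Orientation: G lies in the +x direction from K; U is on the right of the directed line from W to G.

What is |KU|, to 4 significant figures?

37.96

Checks: |WU| = 56.40 ✓; |UG| = 69.00 ✓.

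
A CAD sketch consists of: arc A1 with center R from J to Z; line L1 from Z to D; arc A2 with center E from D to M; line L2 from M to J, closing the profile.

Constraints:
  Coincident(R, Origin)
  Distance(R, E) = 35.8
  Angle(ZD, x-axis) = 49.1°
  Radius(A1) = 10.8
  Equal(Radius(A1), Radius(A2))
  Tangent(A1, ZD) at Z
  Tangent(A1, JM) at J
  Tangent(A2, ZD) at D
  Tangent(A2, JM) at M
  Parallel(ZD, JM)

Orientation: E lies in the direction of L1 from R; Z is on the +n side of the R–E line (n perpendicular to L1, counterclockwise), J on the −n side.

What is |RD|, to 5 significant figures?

37.394

The slot axis is L1's direction at 49.1°, so u = (cos 49.1°, sin 49.1°) = (0.65474, 0.75585) and n = (−sin 49.1°, cos 49.1°) = (-0.75585, 0.65474). R is at the origin and E lies 35.8 along u from R, so E = 35.8·u = (23.440, 27.060). Tangency of A1 to both parallel lines with radius 10.8 puts Z and J at R ± 10.8·n: Z = (-8.1632, 7.0712), J = (8.1632, -7.0712). Equal radii place D and M the same way about E: D = E + 10.8·n = (15.277, 34.131), M = E − 10.8·n = (31.603, 19.988). Then |RD| = |D − R| = 37.394.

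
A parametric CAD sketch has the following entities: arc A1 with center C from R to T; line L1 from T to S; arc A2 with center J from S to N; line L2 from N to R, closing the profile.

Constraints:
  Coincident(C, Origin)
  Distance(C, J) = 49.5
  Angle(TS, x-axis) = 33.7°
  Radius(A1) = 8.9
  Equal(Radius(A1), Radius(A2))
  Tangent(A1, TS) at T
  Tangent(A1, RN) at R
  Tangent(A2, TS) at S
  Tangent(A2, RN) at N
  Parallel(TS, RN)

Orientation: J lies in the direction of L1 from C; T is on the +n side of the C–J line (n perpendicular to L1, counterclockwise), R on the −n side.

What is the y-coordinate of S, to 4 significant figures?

34.87

Tangency of A1 to both parallel lines with radius 8.9 puts T and R at C ± 8.9·n: T = (-4.938, 7.404), R = (4.938, -7.404). Equal radii place S and N the same way about J: S = J + 8.9·n = (36.24, 34.87), N = J − 8.9·n = (46.12, 20.06). So S.y = 34.87.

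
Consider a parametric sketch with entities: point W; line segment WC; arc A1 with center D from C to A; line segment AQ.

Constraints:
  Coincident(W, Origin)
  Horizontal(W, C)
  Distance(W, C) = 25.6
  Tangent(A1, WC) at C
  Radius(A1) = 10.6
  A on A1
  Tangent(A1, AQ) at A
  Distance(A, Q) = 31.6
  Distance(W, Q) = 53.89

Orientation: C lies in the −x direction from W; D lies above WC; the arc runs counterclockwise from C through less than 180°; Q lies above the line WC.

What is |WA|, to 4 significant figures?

22.82

Checks: ∠(DC, CW) = 90.00° ✓; |DC| = 10.60 ✓; |DA| = 10.60 ✓; ∠(DA, AQ) = 90.00° ✓; |AQ| = 31.60 ✓; |WQ| = 53.89 ✓.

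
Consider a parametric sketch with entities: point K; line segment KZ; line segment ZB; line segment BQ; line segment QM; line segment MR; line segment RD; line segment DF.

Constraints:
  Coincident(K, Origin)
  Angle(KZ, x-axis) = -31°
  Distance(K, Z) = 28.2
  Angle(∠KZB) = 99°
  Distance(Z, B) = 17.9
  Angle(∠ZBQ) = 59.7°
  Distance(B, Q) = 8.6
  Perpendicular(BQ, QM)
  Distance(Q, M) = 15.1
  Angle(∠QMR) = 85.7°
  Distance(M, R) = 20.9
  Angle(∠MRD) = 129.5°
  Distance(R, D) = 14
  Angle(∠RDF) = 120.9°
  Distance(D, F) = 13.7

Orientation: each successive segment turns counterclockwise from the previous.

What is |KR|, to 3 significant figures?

48.3

K is at the origin; KZ runs at -31.0° with length 28.2, so Z = (24.2, -14.5). ∠KZB = 99.0° gives ZB at 50.0° from the x-axis; with |ZB| = 17.9, B = (35.7, -0.812). ∠ZBQ = 59.7° gives BQ at 170° from the x-axis; with |BQ| = 8.6, Q = (27.2, 0.637). The perpendicularity gives QM at right angles to BQ, so QM runs at -99.7°; with |QM| = 15.1, M = (24.7, -14.2). ∠QMR = 85.7° gives MR at -5.40° from the x-axis; with |MR| = 20.9, R = (45.5, -16.2). Then |KR| = |R − K| = 48.3.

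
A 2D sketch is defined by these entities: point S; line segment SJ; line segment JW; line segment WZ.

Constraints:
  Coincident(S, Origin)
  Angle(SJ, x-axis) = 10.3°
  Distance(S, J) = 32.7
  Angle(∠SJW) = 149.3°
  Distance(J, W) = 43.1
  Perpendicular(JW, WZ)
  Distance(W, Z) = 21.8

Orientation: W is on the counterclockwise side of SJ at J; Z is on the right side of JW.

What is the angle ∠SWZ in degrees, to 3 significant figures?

103°

S is at the origin; SJ runs at 10.3° with length 32.7, so J = 32.7·(cos 10.3°, sin 10.3°) = (32.2, 5.85). ∠SJW = 149.3°, so JW runs at 10.3° + (180° − 149.3°) = 41.0° from the x-axis; with |JW| = 43.1, W = J + 43.1·(cos 41.0°, sin 41.0°) = (64.7, 34.1). The perpendicularity gives WZ at right angles to JW; with |WZ| = 21.8 on the right of JW, Z = W + 21.8·(0.656, -0.755) = (79.0, 17.7). Then cos ∠SWZ = WS·WZ / (|WS||WZ|), giving 103°.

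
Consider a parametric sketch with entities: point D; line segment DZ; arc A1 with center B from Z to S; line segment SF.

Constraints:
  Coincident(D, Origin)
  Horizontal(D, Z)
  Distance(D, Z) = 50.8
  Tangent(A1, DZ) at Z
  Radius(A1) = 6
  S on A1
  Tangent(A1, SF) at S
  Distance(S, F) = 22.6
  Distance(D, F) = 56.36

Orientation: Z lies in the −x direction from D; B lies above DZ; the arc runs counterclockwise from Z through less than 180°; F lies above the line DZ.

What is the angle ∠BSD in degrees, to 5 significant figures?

162.84°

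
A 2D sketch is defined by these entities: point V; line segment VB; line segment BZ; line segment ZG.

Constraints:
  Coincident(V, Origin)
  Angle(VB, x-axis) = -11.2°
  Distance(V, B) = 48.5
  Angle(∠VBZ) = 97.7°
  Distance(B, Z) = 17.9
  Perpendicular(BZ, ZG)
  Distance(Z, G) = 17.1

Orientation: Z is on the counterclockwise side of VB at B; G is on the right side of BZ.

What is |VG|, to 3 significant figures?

69.6

V is at the origin; VB runs at -11.2° with length 48.5, so B = 48.5·(cos -11.2°, sin -11.2°) = (47.6, -9.42). ∠VBZ = 97.7°, so BZ runs at -11.2° + (180° − 97.7°) = 71.1° from the x-axis; with |BZ| = 17.9, Z = B + 17.9·(cos 71.1°, sin 71.1°) = (53.4, 7.51). BZ is perpendicular to ZG; with |ZG| = 17.1 on the right of BZ, G = Z + 17.1·(0.946, -0.324) = (69.6, 1.98). Then |VG| = |G − V| = 69.6.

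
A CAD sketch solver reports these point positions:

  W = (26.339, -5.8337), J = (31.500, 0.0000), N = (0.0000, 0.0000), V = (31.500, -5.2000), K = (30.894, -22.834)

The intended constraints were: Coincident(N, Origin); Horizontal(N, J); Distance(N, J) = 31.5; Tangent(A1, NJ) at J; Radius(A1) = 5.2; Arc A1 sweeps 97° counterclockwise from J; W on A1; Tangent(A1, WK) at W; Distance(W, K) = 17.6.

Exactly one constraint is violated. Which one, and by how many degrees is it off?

Tangent(A1, WK) at W — off by 8.00°.

N = (0.00, 0.00) ✓; N.y = 0.00, J.y = 0.00 ✓; |NJ| = 31.50 ✓; ∠(VJ, JN) = 90.00° ✓; |VJ| = 5.200 ✓; bearing(V→W) − bearing(V→J) = 97.00° ✓; |VW| = 5.200 ✓; ∠(VW, WK) = 82.00° ✗; |WK| = 17.60 ✓.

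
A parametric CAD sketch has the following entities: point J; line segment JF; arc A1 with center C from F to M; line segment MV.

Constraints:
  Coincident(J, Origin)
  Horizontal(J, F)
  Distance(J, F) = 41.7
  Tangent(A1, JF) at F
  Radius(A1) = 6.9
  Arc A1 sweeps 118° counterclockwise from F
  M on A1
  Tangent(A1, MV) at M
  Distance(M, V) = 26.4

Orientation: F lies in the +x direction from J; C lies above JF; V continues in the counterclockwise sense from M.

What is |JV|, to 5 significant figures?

48.702

J is at the origin; J and F share the same y with |JF| = 41.7 and F on the +x side, so F = (41.700, 0.0000). Tangency of A1 to JF means the radius CF is perpendicular to JF, so C = F + (0, 6.9) = (41.700, 6.9000). On A1, F sits at bearing -90° from C; a 118° counterclockwise sweep puts M at bearing 28°, so M = C + 6.9·(cos 28°, sin 28°) = (47.792, 10.139). A1 meets MV tangentially, so CM is at right angles to MV, so MV runs along (−sin 28°, cos 28°); with |MV| = 26.4, V = (35.398, 33.449). Then |JV| = |V − J| = 48.702.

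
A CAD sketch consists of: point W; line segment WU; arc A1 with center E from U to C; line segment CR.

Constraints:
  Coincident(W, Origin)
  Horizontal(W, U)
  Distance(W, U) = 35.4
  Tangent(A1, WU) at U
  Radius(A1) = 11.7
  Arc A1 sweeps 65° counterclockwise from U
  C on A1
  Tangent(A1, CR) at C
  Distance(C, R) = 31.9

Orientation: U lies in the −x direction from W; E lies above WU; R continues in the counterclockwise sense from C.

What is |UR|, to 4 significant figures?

43.04

On A1, U sits at bearing -90° from E; a 65° counterclockwise sweep puts C at bearing -25°, so C = E + 11.7·(cos -25°, sin -25°) = (-24.80, 6.755). Since A1 is tangent to CR there, EC ⟂ CR, so CR runs along (−sin -25°, cos -25°); with |CR| = 31.9, R = (-11.31, 35.67). Then |UR| = |R − U| = 43.04.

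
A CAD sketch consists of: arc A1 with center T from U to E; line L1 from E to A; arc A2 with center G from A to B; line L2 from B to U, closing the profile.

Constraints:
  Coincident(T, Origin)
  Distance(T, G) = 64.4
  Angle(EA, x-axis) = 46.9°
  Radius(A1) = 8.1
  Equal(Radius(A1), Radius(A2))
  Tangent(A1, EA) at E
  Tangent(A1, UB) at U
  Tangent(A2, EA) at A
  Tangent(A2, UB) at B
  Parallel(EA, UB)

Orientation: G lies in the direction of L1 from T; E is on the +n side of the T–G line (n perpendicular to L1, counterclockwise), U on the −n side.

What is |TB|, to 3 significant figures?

64.9

The slot axis is L1's direction at 46.9°, so u = (cos 46.9°, sin 46.9°) = (0.683, 0.730) and n = (−sin 46.9°, cos 46.9°) = (-0.730, 0.683). T is at the origin and G lies 64.4 along u from T, so G = 64.4·u = (44.0, 47.0). Tangency of A1 to both parallel lines with radius 8.1 puts E and U at T ± 8.1·n: E = (-5.91, 5.53), U = (5.91, -5.53). Equal radii place A and B the same way about G: A = G + 8.1·n = (38.1, 52.6), B = G − 8.1·n = (49.9, 41.5). Then |TB| = |B − T| = 64.9.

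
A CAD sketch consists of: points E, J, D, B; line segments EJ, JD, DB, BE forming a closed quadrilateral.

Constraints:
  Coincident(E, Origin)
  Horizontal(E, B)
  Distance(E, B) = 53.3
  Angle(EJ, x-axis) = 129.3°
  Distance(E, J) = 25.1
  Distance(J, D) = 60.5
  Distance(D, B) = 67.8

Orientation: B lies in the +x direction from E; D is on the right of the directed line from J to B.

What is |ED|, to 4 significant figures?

39.47

Checks: |EB| = 53.30 ✓; |EJ| = 25.10 ✓; |JD| = 60.50 ✓; |DB| = 67.80 ✓.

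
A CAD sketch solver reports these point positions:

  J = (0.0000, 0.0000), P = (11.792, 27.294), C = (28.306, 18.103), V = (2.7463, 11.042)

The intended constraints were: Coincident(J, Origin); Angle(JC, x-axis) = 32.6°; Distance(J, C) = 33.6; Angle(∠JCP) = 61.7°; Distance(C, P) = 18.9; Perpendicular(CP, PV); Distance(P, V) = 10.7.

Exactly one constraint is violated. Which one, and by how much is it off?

Distance(P, V) = 10.7 — off by 7.90.

J = (0.00, 0.00) ✓; JC at 32.60° ✓; |JC| = 33.60 ✓; ∠JCP = 61.70° ✓; |CP| = 18.90 ✓; ∠(CP, PV) = 90.00° ✓; |PV| = 18.60 ✗.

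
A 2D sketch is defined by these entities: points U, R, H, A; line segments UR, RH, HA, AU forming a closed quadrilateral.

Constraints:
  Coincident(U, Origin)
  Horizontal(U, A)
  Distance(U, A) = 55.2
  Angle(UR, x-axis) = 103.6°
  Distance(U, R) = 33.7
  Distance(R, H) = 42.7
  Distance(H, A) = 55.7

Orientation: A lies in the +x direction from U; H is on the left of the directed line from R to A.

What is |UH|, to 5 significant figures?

59.022

U is at the origin; UA is horizontal with |UA| = 55.2 and A in +x, so A = (55.2, 0). UR runs at 103.6° with |UR| = 33.7, so R = (-7.9243, 32.755). H is determined by |RH| = 42.7 and |HA| = 55.7 together: it lies at the intersection of circle(R, 42.7) and circle(A, 55.7). With |RA| = 71.117, the foot of the radical line on RA is 26.565 from R and the perpendicular offset is √(42.7² − 26.565²) = 33.431. Taking the left-of-RA solution: H = (31.053, 50.194).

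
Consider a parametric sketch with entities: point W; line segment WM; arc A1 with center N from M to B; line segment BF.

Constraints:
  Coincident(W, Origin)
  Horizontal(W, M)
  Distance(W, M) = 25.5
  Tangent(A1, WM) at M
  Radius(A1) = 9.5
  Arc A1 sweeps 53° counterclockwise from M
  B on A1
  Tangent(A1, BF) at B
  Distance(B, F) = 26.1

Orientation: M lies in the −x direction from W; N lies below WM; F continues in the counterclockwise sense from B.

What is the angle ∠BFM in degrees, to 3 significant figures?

6.41°

W is at the origin; W and M share the same y with |WM| = 25.5 and M on the −x side, so M = (-25.5, 0.00). A1 meets WM tangentially, so NM is at right angles to WM, so N = M + (0, -9.5) = (-25.5, -9.50). On A1, M sits at bearing 90° from N; a 53° counterclockwise sweep puts B at bearing 143°, so B = N + 9.5·(cos 143°, sin 143°) = (-33.1, -3.78). A1 meets BF tangentially, so NB is at right angles to BF, so BF runs along (−sin 143°, cos 143°); with |BF| = 26.1, F = (-48.8, -24.6). Then cos ∠BFM = FB·FM / (|FB||FM|), giving 6.41°.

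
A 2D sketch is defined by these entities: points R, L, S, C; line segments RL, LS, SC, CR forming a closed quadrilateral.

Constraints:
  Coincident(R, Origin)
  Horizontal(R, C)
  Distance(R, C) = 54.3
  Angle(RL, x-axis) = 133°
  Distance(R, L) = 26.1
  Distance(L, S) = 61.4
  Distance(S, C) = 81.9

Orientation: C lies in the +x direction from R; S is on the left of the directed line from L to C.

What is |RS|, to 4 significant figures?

72.86

Checks: |LS| = 61.40 ✓; |SC| = 81.90 ✓.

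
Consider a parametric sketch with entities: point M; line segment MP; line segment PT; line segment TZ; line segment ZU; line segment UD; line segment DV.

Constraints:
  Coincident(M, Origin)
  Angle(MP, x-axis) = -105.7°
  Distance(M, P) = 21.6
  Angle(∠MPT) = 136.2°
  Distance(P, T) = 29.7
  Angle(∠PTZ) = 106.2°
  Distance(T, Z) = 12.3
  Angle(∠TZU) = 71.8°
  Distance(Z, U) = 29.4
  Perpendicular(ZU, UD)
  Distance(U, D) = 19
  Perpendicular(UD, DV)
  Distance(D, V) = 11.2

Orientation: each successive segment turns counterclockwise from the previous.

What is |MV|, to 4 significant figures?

38.62

ZU ⟂ UD, so UD runs at -149.9°; with |UD| = 19.0, D = (-11.00, -28.55). UD is perpendicular to DV, so DV runs at -59.90°; with |DV| = 11.2, V = (-5.386, -38.24). Then |MV| = |V − M| = 38.62.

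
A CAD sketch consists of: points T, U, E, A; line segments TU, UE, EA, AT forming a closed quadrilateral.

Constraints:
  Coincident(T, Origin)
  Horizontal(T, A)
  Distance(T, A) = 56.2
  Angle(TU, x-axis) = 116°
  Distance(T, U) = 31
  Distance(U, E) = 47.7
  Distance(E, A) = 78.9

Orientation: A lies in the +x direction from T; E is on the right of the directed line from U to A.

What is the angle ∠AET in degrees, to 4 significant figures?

29.46°

T is at the origin; TA is horizontal with |TA| = 56.2 and A in +x, so A = (56.2, 0). TU runs at 116.0° with |TU| = 31.0, so U = (-13.59, 27.86). E is determined by |UE| = 47.7 and |EA| = 78.9 together: it lies at the intersection of circle(U, 47.7) and circle(A, 78.9). With |UA| = 75.15, the foot of the radical line on UA is 11.29 from U and the perpendicular offset is √(47.7² − 11.29²) = 46.34. Taking the right-of-UA solution: E = (-20.29, -19.36).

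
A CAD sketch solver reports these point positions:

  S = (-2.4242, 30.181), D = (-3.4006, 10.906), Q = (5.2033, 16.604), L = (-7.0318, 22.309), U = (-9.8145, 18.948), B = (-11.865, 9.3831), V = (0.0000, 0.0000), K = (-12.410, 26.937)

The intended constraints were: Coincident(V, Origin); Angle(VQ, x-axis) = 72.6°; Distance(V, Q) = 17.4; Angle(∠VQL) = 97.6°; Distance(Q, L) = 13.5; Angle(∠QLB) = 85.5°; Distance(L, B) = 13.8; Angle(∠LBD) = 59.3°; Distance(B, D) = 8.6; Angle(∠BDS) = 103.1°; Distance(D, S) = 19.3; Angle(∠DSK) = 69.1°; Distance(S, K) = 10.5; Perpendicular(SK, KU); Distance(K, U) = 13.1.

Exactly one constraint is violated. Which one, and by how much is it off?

Distance(K, U) = 13.1 — off by 4.70.

V = (0.00, 0.00) ✓; VQ at 72.60° ✓; |VQ| = 17.40 ✓; ∠VQL = 97.60° ✓; |QL| = 13.50 ✓; ∠QLB = 85.50° ✓; |LB| = 13.80 ✓; ∠LBD = 59.30° ✓; |BD| = 8.600 ✓; ∠BDS = 103.1° ✓; |DS| = 19.30 ✓; ∠DSK = 69.10° ✓; |SK| = 10.50 ✓; ∠(SK, KU) = 90.00° ✓; |KU| = 8.400 ✗.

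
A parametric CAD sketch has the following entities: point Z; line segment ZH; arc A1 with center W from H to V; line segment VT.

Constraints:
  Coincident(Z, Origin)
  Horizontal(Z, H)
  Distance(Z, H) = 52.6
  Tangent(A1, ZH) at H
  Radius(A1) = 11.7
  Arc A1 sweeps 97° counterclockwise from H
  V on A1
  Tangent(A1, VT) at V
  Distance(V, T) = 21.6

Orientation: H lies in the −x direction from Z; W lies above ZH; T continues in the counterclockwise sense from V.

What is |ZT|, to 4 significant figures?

55.65

Z is at the origin; ZH is horizontal with |ZH| = 52.6 and H on the −x side, so H = (-52.60, 0.000). Tangency of A1 to ZH means the radius WH is perpendicular to ZH, so W = H + (0, 11.7) = (-52.60, 11.70). On A1, H sits at bearing -90° from W; a 97° counterclockwise sweep puts V at bearing 7°, so V = W + 11.7·(cos 7°, sin 7°) = (-40.99, 13.13). Since A1 is tangent to VT there, WV ⟂ VT, so VT runs along (−sin 7°, cos 7°); with |VT| = 21.6, T = (-43.62, 34.56). Then |ZT| = |T − Z| = 55.65.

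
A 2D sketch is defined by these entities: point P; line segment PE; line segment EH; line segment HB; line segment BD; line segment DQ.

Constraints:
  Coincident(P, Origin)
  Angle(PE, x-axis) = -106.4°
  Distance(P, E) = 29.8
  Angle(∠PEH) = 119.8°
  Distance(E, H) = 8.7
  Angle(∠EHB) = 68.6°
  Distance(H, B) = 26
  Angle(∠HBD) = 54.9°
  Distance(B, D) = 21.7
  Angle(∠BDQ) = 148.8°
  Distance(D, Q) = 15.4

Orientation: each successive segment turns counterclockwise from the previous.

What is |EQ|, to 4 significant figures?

16.28

P is at the origin; PE runs at -106.4° with length 29.8, so E = (-8.414, -28.59). ∠PEH = 119.8° gives EH at -46.20° from the x-axis; with |EH| = 8.7, H = (-2.392, -34.87). ∠EHB = 68.6° gives HB at 65.20° from the x-axis; with |HB| = 26.0, B = (8.514, -11.26). ∠HBD = 54.9° gives BD at -169.7° from the x-axis; with |BD| = 21.7, D = (-12.84, -15.14). ∠BDQ = 148.8° gives DQ at -138.5° from the x-axis; with |DQ| = 15.4, Q = (-24.37, -25.35). Then |EQ| = |Q − E| = 16.28.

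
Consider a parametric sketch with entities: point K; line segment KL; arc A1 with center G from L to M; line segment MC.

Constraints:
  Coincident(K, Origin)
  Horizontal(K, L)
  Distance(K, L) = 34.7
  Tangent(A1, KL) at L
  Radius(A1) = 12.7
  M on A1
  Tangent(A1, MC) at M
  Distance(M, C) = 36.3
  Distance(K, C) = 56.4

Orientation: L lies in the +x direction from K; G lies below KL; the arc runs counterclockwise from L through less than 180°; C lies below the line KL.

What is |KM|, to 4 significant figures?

26.15

Checks: K = (0.00, 0.00) ✓; |GM| = 12.70 ✓; ∠(GM, MC) = 90.00° ✓; |MC| = 36.30 ✓; |KC| = 56.40 ✓.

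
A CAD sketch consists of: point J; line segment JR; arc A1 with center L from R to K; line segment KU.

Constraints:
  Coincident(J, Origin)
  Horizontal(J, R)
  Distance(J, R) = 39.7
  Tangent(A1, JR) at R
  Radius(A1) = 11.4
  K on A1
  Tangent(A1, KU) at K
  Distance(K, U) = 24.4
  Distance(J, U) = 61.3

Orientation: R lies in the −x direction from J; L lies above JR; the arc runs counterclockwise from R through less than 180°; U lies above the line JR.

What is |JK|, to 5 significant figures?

37.264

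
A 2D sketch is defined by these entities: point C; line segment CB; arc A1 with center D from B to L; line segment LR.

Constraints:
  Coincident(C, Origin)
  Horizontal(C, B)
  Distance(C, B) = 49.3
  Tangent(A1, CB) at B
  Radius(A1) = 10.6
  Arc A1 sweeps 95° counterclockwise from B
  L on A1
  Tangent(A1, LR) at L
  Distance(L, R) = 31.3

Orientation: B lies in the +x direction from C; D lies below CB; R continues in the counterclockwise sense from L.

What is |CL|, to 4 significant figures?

40.42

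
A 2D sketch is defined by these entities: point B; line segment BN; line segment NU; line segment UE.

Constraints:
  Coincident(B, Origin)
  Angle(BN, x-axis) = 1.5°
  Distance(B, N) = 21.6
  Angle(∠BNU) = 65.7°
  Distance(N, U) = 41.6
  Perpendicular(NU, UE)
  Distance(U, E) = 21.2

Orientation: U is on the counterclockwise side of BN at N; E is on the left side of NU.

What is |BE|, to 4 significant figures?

32.75

∠BNU = 65.7°, so NU runs at 1.5° + (180° − 65.7°) = 115.8° from the x-axis; with |NU| = 41.6, U = N + 41.6·(cos 115.8°, sin 115.8°) = (3.487, 38.02). NU ⟂ UE; with |UE| = 21.2 on the left of NU, E = U + 21.2·(-0.9003, -0.4352) = (-15.60, 28.79). Then |BE| = |E − B| = 32.75.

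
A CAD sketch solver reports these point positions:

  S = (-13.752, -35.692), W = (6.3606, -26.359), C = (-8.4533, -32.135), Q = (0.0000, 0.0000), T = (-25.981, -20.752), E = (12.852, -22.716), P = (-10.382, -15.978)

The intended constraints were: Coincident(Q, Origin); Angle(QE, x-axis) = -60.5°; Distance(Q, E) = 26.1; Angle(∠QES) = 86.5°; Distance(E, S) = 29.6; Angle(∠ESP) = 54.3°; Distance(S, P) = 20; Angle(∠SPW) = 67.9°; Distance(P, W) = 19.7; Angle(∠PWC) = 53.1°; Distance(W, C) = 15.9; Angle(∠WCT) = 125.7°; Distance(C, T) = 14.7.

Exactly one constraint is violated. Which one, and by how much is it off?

Distance(C, T) = 14.7 — off by 6.20.

Q = (0.00, 0.00) ✓; QE at -60.50° ✓; |QE| = 26.10 ✓; ∠QES = 86.50° ✓; |ES| = 29.60 ✓; ∠ESP = 54.30° ✓; |SP| = 20.00 ✓; ∠SPW = 67.90° ✓; |PW| = 19.70 ✓; ∠PWC = 53.10° ✓; |WC| = 15.90 ✓; ∠WCT = 125.7° ✓; |CT| = 20.90 ✗.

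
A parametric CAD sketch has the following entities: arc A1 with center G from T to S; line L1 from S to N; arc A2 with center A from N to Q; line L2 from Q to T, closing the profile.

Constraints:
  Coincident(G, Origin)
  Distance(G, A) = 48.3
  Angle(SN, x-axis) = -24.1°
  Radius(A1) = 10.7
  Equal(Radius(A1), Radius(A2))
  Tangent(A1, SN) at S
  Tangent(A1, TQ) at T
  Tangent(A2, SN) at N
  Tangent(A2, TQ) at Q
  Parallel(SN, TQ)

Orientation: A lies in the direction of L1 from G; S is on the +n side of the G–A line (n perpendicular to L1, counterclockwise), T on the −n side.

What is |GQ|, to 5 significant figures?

49.471

The slot axis is L1's direction at -24.1°, so u = (cos -24.1°, sin -24.1°) = (0.91283, -0.40833) and n = (−sin -24.1°, cos -24.1°) = (0.40833, 0.91283). G is at the origin and A lies 48.3 along u from G, so A = 48.3·u = (44.090, -19.722). Tangency of A1 to both parallel lines with radius 10.7 puts S and T at G ± 10.7·n: S = (4.3691, 9.7673), T = (-4.3691, -9.7673). Equal radii place N and Q the same way about A: N = A + 10.7·n = (48.459, -9.9550), Q = A − 10.7·n = (39.721, -29.490). Then |GQ| = |Q − G| = 49.471.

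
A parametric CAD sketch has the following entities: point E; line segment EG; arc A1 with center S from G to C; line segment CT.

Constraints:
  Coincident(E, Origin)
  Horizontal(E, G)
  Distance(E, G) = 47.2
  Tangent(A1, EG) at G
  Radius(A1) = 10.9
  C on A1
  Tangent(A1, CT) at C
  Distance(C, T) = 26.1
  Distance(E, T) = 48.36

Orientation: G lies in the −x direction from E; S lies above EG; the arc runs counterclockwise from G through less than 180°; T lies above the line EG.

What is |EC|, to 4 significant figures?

37.61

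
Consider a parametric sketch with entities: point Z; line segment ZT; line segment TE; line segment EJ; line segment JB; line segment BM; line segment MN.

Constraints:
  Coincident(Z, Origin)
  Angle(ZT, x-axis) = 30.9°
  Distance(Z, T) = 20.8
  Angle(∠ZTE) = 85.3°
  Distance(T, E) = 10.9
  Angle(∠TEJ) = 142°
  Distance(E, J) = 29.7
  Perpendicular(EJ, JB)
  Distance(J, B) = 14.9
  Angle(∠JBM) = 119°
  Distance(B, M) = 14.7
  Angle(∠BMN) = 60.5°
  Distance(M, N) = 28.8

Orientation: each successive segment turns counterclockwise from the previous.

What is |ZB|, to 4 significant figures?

25.20

∠TEJ = 142.0° gives EJ at 163.6° from the x-axis; with |EJ| = 29.7, J = (-16.99, 27.93). The perpendicularity gives JB at right angles to EJ, so JB runs at -106.4°; with |JB| = 14.9, B = (-21.20, 13.64). Then |ZB| = |B − Z| = 25.20.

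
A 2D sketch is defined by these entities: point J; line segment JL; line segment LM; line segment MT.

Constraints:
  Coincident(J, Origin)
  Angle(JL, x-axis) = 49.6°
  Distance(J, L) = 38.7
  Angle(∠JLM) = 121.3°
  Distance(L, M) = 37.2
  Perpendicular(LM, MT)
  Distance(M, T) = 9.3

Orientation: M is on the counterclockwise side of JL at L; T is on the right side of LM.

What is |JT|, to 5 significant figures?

71.267

J is at the origin; JL runs at 49.6° with length 38.7, so L = 38.7·(cos 49.6°, sin 49.6°) = (25.082, 29.472). ∠JLM = 121.3°, so LM runs at 49.6° + (180° − 121.3°) = 108.30° from the x-axis; with |LM| = 37.2, M = L + 37.2·(cos 108.30°, sin 108.30°) = (13.402, 64.790). The perpendicularity gives MT at right angles to LM; with |MT| = 9.3 on the right of LM, T = M + 9.3·(0.94943, 0.31399) = (22.231, 67.710). Then |JT| = |T − J| = 71.267.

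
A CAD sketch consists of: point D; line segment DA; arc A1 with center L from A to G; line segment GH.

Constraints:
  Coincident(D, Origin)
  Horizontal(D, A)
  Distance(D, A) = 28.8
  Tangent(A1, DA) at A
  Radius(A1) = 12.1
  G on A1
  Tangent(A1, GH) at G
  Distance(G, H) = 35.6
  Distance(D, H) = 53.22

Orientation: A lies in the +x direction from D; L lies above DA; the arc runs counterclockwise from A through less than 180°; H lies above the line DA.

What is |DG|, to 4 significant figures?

43.26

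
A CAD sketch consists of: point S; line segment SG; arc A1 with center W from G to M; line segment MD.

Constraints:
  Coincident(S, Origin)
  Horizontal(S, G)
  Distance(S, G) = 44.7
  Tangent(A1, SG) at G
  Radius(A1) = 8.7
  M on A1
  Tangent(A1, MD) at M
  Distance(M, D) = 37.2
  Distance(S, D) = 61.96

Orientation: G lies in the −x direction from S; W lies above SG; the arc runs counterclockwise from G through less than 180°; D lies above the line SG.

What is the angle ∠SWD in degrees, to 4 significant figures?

95.04°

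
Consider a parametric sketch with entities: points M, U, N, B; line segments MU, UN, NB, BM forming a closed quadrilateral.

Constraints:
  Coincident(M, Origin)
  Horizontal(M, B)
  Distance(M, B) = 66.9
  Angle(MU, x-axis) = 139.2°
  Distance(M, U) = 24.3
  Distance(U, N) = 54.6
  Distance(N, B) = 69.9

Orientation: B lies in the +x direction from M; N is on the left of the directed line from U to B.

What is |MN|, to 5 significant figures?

57.337

Checks: |UN| = 54.60 ✓; |NB| = 69.90 ✓.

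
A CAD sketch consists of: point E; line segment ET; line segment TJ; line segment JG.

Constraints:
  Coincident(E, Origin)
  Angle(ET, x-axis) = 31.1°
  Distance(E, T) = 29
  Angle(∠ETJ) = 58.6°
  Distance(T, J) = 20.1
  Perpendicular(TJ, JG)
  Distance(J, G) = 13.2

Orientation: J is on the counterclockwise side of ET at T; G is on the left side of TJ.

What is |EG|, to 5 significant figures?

12.585

∠ETJ = 58.6°, so TJ runs at 31.1° + (180° − 58.6°) = 152.50° from the x-axis; with |TJ| = 20.1, J = T + 20.1·(cos 152.50°, sin 152.50°) = (7.0028, 24.261). TJ ⟂ JG; with |JG| = 13.2 on the left of TJ, G = J + 13.2·(-0.46175, -0.88701) = (0.90775, 12.552). Then |EG| = |G − E| = 12.585.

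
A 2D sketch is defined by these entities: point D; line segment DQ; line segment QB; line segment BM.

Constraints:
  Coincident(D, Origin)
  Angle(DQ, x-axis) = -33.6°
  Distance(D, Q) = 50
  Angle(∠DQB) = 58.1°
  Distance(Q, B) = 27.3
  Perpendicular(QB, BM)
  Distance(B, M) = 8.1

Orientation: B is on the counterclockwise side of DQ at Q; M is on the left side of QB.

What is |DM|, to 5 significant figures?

34.360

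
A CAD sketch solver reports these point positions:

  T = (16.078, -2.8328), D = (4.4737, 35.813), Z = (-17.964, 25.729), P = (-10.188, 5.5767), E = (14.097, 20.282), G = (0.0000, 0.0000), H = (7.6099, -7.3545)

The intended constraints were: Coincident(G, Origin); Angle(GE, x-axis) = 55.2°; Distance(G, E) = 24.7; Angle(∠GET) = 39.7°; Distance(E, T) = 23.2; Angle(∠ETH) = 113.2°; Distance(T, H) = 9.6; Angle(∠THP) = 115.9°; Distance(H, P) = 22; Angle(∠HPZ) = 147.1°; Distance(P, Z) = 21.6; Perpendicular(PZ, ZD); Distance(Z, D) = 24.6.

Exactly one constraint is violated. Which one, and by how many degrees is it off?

Perpendicular(PZ, ZD) — off by 3.10°.

G = (0.00, 0.00) ✓; GE at 55.20° ✓; |GE| = 24.70 ✓; ∠GET = 39.70° ✓; |ET| = 23.20 ✓; ∠ETH = 113.2° ✓; |TH| = 9.600 ✓; ∠THP = 115.9° ✓; |HP| = 22.00 ✓; ∠HPZ = 147.1° ✓; |PZ| = 21.60 ✓; ∠(PZ, ZD) = 86.90° ✗; |ZD| = 24.60 ✓.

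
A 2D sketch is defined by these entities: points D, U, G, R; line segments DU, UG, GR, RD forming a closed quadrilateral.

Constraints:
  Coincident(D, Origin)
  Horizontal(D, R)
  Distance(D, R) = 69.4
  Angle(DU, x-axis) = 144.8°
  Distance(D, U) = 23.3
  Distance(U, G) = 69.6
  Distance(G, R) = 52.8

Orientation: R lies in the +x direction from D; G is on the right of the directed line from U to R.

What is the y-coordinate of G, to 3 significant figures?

-35.6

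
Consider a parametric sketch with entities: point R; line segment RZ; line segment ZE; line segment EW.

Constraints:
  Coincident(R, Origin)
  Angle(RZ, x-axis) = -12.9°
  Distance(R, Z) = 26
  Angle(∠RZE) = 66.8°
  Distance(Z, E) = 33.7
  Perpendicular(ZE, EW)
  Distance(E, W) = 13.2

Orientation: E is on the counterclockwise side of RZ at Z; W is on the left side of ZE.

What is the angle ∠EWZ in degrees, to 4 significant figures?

68.61°

R is at the origin; RZ runs at -12.9° with length 26.0, so Z = 26.0·(cos -12.9°, sin -12.9°) = (25.34, -5.805). ∠RZE = 66.8°, so ZE runs at -12.9° + (180° − 66.8°) = 100.3° from the x-axis; with |ZE| = 33.7, E = Z + 33.7·(cos 100.3°, sin 100.3°) = (19.32, 27.35). ZE ⟂ EW; with |EW| = 13.2 on the left of ZE, W = E + 13.2·(-0.9839, -0.1788) = (6.331, 24.99). Then cos ∠EWZ = WE·WZ / (|WE||WZ|), giving 68.61°.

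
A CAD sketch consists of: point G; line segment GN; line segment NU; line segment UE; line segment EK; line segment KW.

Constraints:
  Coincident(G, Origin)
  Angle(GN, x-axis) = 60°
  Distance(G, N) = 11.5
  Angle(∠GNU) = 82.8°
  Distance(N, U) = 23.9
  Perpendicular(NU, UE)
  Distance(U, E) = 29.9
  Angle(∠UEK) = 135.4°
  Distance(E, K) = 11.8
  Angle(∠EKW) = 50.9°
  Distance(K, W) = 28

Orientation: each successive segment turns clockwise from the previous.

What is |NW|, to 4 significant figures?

16.34

G is at the origin; GN runs at 60.0° with length 11.5, so N = (5.750, 9.959). ∠GNU = 82.8° gives NU at -37.20° from the x-axis; with |NU| = 23.9, U = (24.79, -4.491). NU ⟂ UE, so UE runs at -127.2°; with |UE| = 29.9, E = (6.710, -28.31). ∠UEK = 135.4° gives EK at -171.8° from the x-axis; with |EK| = 11.8, K = (-4.970, -29.99). ∠EKW = 50.9° gives KW at 59.10° from the x-axis; with |KW| = 28.0, W = (9.409, -5.964). Then |NW| = |W − N| = 16.34.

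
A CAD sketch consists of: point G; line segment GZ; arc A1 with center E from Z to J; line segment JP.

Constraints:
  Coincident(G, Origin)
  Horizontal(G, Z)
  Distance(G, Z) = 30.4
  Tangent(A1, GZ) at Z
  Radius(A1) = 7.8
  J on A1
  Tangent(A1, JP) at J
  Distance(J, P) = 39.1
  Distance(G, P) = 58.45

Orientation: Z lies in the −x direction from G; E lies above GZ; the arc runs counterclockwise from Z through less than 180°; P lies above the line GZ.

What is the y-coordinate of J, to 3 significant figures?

10.0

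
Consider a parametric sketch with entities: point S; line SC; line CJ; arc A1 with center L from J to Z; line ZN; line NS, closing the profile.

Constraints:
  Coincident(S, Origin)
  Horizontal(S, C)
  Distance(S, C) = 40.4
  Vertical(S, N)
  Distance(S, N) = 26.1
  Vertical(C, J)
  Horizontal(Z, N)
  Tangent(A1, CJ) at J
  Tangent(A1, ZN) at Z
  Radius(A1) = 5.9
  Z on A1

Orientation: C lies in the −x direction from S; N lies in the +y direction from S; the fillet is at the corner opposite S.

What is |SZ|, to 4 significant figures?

43.26

S is at the origin; S and C share the same y with |SC| = 40.4 and C on the −x side, so C = (-40.40, 0.000). S and N share the same x with |SN| = 26.1 and N on the +y side, so N = (0.000, 26.10). The virtual corner opposite S is at (-40.40, 26.10). A1 meets CJ tangentially, so LJ is at right angles to CJ and the tangent condition forces LZ to be normal to ZN, with radius 5.9, so the center L sits 5.9 in from both sides at L = (-34.50, 20.20). That places the tangent points at J = (-40.40, 20.20) on CJ and Z = (-34.50, 26.10) on ZN. Then |SZ| = |Z − S| = 43.26.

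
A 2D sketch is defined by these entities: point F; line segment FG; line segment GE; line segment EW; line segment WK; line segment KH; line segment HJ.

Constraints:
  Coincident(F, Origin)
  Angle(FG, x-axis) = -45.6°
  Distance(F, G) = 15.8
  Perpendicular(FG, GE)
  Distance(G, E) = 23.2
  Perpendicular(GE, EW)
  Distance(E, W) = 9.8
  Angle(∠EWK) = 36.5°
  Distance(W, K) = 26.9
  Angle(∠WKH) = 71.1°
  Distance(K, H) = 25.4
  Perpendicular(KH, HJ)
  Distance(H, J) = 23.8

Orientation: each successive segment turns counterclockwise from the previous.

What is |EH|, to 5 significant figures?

21.162

F is at the origin; FG runs at -45.6° with length 15.8, so G = (11.055, -11.289). The perpendicularity gives GE at right angles to FG, so GE runs at 44.400°; with |GE| = 23.2, E = (27.630, 4.9435). GE ⟂ EW, so EW runs at 134.40°; with |EW| = 9.8, W = (20.774, 11.945). ∠EWK = 36.5° gives WK at -82.100° from the x-axis; with |WK| = 26.9, K = (24.471, -14.699). ∠WKH = 71.1° gives KH at 26.800° from the x-axis; with |KH| = 25.4, H = (47.143, -3.2471). Then |EH| = |H − E| = 21.162.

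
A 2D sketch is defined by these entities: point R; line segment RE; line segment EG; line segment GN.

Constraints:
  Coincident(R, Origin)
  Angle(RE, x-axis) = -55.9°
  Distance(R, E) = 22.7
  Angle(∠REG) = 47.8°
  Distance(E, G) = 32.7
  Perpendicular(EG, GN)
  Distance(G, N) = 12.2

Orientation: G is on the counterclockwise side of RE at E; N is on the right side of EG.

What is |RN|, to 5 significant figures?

33.860

R is at the origin; RE runs at -55.9° with length 22.7, so E = 22.7·(cos -55.9°, sin -55.9°) = (12.727, -18.797). ∠REG = 47.8°, so EG runs at -55.9° + (180° − 47.8°) = 76.300° from the x-axis; with |EG| = 32.7, G = E + 32.7·(cos 76.300°, sin 76.300°) = (20.471, 12.973). EG is perpendicular to GN; with |GN| = 12.2 on the right of EG, N = G + 12.2·(0.97155, -0.23684) = (32.324, 10.083). Then |RN| = |N − R| = 33.860.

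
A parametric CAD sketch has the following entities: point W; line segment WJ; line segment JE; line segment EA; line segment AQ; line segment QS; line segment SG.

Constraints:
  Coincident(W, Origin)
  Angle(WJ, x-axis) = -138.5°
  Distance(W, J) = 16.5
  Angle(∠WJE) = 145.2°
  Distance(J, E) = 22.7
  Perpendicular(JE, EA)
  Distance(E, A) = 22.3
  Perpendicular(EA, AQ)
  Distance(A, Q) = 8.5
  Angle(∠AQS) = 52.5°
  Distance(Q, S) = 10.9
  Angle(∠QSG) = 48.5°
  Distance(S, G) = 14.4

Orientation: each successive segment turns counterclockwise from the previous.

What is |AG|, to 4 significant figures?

5.558

W is at the origin; WJ runs at -138.5° with length 16.5, so J = (-12.36, -10.93). ∠WJE = 145.2° gives JE at -103.7° from the x-axis; with |JE| = 22.7, E = (-17.73, -32.99). JE ⟂ EA, so EA runs at -13.70°; with |EA| = 22.3, A = (3.932, -38.27). EA ⟂ AQ, so AQ runs at 76.30°; with |AQ| = 8.5, Q = (5.945, -30.01). ∠AQS = 52.5° gives QS at -156.2° from the x-axis; with |QS| = 10.9, S = (-4.028, -34.41). ∠QSG = 48.5° gives SG at -24.70° from the x-axis; with |SG| = 14.4, G = (9.054, -40.43). Then |AG| = |G − A| = 5.558.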